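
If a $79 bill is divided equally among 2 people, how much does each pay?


Total bill: $79
Number of people: 2
Each pays: $79 / 2 = $39.50

$39.50


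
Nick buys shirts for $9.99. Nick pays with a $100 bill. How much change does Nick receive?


Start with the amount paid:
$100
Subtract the price:
$100 - $9.99 = $90.01

$90.01


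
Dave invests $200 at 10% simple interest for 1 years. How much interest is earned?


Use the formula I = P x R x T / 100
P x R x T = 200 x 10 x 1 = 2000
I = 2000 / 100 = $20

$20


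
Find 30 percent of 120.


Convert percentage to decimal:
30% = 0.3
Multiply:
120 x 0.3 = 36

36


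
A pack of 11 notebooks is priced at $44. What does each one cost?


Total cost: $44
Number of items: 11
Unit price: $44 / 11 = $4

$4


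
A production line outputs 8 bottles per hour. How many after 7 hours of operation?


Production rate: 8 bottles per hour
Time: 7 hours
Total: 8 x 7 = 56 bottles

56 bottles


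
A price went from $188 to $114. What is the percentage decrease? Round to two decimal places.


Find the absolute change:
|114 - 188| = 74
Divide by original and multiply by 100:
74 / 188 x 100 = 39.3617...% ≈ 39.36%

39.36%


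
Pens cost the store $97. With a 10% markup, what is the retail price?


Calculate the markup amount:
10% of $97 = $9.70
Add to cost:
$97 + $9.70 = $106.70

$106.70


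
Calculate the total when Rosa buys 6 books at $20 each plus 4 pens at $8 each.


Cost of books:
6 x $20 = $120
Cost of pens:
4 x $8 = $32
Add both:
$120 + $32 = $152

$152


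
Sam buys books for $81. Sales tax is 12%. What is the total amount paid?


Calculate the tax:
12% of $81 = $9.72
Add tax to price:
$81 + $9.72 = $90.72

$90.72


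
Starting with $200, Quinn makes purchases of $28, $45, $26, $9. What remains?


Add up expenses:
$28 + $45 + $26 + $9 = $108
Subtract from budget:
$200 - $108 = $92

$92


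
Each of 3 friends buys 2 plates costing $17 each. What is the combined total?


Cost per person:
2 x $17 = $34
Group total:
3 x $34 = $102

$102


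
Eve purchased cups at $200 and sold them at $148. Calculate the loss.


Selling price = $148
Cost price = $200
Loss = cost price - selling price:
Loss = $200 - $148 = $52

$52


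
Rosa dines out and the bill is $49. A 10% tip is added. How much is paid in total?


Calculate the tip:
10% of $49 = $4.90
Add tip to meal cost:
$49 + $4.90 = $53.90

$53.90


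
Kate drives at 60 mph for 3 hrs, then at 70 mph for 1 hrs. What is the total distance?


Leg 1 distance:
60 x 3 = 180 miles
Leg 2 distance:
70 x 1 = 70 miles
Total distance:
180 + 70 = 250 miles

250 miles


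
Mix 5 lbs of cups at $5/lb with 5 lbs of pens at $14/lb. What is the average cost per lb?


Cost of cups:
5 x $5 = $25
Cost of pens:
5 x $14 = $70
Total cost: $25 + $70 = $95
Total weight: 10 lbs
Average: $95 / 10 = $9.50/lb

$9.50/lb


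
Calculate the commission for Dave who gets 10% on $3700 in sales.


Convert rate to decimal:
10% = 0.1
Multiply by sales:
$3700 x 0.1 = $370

$370


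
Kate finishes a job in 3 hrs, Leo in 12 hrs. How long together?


Kate's rate: 1/3 of the job per hour
Leo's rate: 1/12 of the job per hour
Combined rate: 1/3 + 1/12 = 5/12 per hour
Time = 1 / (5/12) = 12/5 = 2.4 hours

2.4 hours


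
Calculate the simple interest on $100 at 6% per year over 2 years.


Use the formula I = P x R x T / 100
P x R x T = 100 x 6 x 2 = 1200
I = 1200 / 100 = $12

$12


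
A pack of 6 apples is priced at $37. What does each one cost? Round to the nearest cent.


Total cost: $37
Number of items: 6
Unit price: $37 / 6 = $6.1666... ≈ $6.17

$6.17


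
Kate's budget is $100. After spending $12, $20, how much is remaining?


Add up expenses:
$12 + $20 = $32
Subtract from budget:
$100 - $32 = $68

$68


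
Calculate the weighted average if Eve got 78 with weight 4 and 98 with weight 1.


Weighted sum:
4 x 78 + 1 x 98 = 410
Total weight:
4 + 1 = 5
Weighted average:
410 / 5 = 82

82


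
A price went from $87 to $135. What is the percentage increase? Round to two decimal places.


Find the absolute change:
|135 - 87| = 48
Divide by original and multiply by 100:
48 / 87 x 100 = 55.1724...% ≈ 55.17%

55.17%


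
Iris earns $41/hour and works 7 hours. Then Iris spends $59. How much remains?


Calculate earnings:
7 x $41 = $287
Subtract spending:
$287 - $59 = $228

$228


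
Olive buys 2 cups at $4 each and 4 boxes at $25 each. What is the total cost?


Cost of cups:
2 x $4 = $8
Cost of boxes:
4 x $25 = $100
Add both:
$8 + $100 = $108

$108


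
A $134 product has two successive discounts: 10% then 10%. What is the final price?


First discount:
10% of $134 = $13.40
Price after first discount:
$134 - $13.40 = $120.60
Second discount:
10% of $120.60 = $12.06
Final price:
$120.60 - $12.06 = $108.54

$108.54


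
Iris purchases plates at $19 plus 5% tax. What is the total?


Calculate the tax:
5% of $19 = $0.95
Add tax to price:
$19 + $0.95 = $19.95

$19.95


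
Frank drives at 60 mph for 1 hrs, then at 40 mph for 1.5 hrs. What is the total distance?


Leg 1 distance:
60 x 1 = 60 miles
Leg 2 distance:
40 x 1.5 = 60 miles
Total distance:
60 + 60 = 120 miles

120 miles


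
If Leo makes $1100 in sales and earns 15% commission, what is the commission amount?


Convert rate to decimal:
15% = 0.15
Multiply by sales:
$1100 x 0.15 = $165

$165


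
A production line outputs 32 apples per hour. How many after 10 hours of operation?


Production rate: 32 apples per hour
Time: 10 hours
Total: 32 x 10 = 320 apples

320 apples


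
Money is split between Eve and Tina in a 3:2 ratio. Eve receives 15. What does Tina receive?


Find the multiplier:
15 / 3 = 5
Apply to Tina's share:
2 x 5 = 10

10


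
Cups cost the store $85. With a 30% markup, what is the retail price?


Calculate the markup amount:
30% of $85 = $25.50
Add to cost:
$85 + $25.50 = $110.50

$110.50


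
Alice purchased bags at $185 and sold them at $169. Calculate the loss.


Selling price = $169
Cost price = $185
Loss = cost price - selling price:
Loss = $185 - $169 = $16

$16


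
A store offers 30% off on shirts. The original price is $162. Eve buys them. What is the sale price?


Calculate the discount amount:
30% of $162 = $48.60
Subtract from original:
$162 - $48.60 = $113.40

$113.40


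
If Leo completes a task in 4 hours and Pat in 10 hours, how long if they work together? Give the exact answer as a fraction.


Leo's rate: 1/4 of the job per hour
Pat's rate: 1/10 of the job per hour
Combined rate: 1/4 + 1/10 = 7/20 per hour
Time = 1 / (7/20) = 20/7 hours (≈ 2.86 hours)

20/7 hours


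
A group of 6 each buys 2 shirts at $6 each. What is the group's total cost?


Cost per person:
2 x $6 = $12
Group total:
6 x $12 = $72

$72


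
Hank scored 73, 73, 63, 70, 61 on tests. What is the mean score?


Add the scores:
73 + 73 + 63 + 70 + 61 = 340
Divide by the number of tests:
340 / 5 = 68

68


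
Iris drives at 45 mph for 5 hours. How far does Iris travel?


Use the formula: distance = speed x time
Speed = 45 mph, Time = 5 hours
45 x 5 = 225 miles

225 miles


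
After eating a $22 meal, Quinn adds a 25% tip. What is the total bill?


Calculate the tip:
25% of $22 = $5.50
Add tip to meal cost:
$22 + $5.50 = $27.50

$27.50


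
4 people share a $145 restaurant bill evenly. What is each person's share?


Total bill: $145
Number of people: 4
Each pays: $145 / 4 = $36.25

$36.25


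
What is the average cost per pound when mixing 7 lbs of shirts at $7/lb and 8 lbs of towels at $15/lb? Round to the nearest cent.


Cost of shirts:
7 x $7 = $49
Cost of towels:
8 x $15 = $120
Total cost: $49 + $120 = $169
Total weight: 15 lbs
Average: $169 / 15 = $11.2666... ≈ $11.27/lb

$11.27/lb


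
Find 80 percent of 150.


Convert percentage to decimal:
80% = 0.8
Multiply:
150 x 0.8 = 120

120


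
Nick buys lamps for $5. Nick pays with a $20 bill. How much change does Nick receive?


Start with the amount paid:
$20
Subtract the price:
$20 - $5 = $15

$15


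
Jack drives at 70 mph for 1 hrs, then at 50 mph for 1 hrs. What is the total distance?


Leg 1 distance:
70 x 1 = 70 miles
Leg 2 distance:
50 x 1 = 50 miles
Total distance:
70 + 50 = 120 miles

120 miles


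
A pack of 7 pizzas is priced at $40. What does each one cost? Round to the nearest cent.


Total cost: $40
Number of items: 7
Unit price: $40 / 7 = $5.7142... ≈ $5.71

$5.71


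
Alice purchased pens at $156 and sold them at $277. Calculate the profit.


Selling price = $277
Cost price = $156
Profit = selling price - cost price:
Profit = $277 - $156 = $121

$121


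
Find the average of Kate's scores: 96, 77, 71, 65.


Add the scores:
96 + 77 + 71 + 65 = 309
Divide by the number of tests:
309 / 4 = 77.25

77.25


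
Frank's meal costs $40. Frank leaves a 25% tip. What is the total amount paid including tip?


Calculate the tip:
25% of $40 = $10
Add tip to meal cost:
$40 + $10 = $50

$50


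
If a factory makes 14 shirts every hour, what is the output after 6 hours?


Production rate: 14 shirts per hour
Time: 6 hours
Total: 14 x 6 = 84 shirts

84 shirts


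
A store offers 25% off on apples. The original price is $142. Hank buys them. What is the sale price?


Calculate the discount amount:
25% of $142 = $35.50
Subtract from original:
$142 - $35.50 = $106.50

$106.50


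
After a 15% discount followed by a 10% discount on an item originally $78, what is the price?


First discount:
15% of $78 = $11.70
Price after first discount:
$78 - $11.70 = $66.30
Second discount:
10% of $66.30 = $6.63
Final price:
$66.30 - $6.63 = $59.67

$59.67


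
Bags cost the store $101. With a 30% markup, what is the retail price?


Calculate the markup amount:
30% of $101 = $30.30
Add to cost:
$101 + $30.30 = $131.30

$131.30


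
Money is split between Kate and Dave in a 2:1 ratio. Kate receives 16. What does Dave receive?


Find the multiplier:
16 / 2 = 8
Apply to Dave's share:
1 x 8 = 8

8


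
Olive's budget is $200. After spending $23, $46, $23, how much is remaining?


Add up expenses:
$23 + $46 + $23 = $92
Subtract from budget:
$200 - $92 = $108

$108


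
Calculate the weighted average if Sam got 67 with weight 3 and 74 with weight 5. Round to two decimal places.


Weighted sum:
3 x 67 + 5 x 74 = 571
Total weight:
3 + 5 = 8
Weighted average:
571 / 8 = 71.375 ≈ 71.38

71.38


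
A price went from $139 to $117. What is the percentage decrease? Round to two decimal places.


Find the absolute change:
|117 - 139| = 22
Divide by original and multiply by 100:
22 / 139 x 100 = 15.8273...% ≈ 15.83%

15.83%


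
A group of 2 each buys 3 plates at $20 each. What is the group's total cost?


Cost per person:
3 x $20 = $60
Group total:
2 x $60 = $120

$120


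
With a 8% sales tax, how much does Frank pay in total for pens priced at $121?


Calculate the tax:
8% of $121 = $9.68
Add tax to price:
$121 + $9.68 = $130.68

$130.68


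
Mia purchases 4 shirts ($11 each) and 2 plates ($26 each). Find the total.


Cost of shirts:
4 x $11 = $44
Cost of plates:
2 x $26 = $52
Add both:
$44 + $52 = $96

$96


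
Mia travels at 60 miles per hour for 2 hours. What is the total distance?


Use the formula: distance = speed x time
Speed = 60 mph, Time = 2 hours
60 x 2 = 120 miles

120 miles


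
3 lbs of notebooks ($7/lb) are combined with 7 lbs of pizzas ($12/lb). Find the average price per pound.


Cost of notebooks:
3 x $7 = $21
Cost of pizzas:
7 x $12 = $84
Total cost: $21 + $84 = $105
Total weight: 10 lbs
Average: $105 / 10 = $10.50/lb

$10.50/lb


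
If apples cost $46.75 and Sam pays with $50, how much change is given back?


Start with the amount paid:
$50
Subtract the price:
$50 - $46.75 = $3.25

$3.25


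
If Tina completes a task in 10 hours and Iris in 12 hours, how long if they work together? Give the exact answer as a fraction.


Tina's rate: 1/10 of the job per hour
Iris's rate: 1/12 of the job per hour
Combined rate: 1/10 + 1/12 = 11/60 per hour
Time = 1 / (11/60) = 60/11 hours (≈ 5.45 hours)

60/11 hours


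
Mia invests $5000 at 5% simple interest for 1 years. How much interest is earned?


Use the formula I = P x R x T / 100
P x R x T = 5000 x 5 x 1 = 25000
I = 25000 / 100 = $250

$250


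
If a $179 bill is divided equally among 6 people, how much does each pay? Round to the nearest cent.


Total bill: $179
Number of people: 6
Each pays: $179 / 6 = $29.8333... ≈ $29.83

$29.83


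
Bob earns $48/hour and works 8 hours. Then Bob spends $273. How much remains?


Calculate earnings:
8 x $48 = $384
Subtract spending:
$384 - $273 = $111

$111


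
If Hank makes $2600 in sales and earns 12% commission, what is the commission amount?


Convert rate to decimal:
12% = 0.12
Multiply by sales:
$2600 x 0.12 = $312

$312


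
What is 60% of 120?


Convert percentage to decimal:
60% = 0.6
Multiply:
120 x 0.6 = 72

72


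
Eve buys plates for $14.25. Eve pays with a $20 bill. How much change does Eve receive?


Start with the amount paid:
$20
Subtract the price:
$20 - $14.25 = $5.75

$5.75


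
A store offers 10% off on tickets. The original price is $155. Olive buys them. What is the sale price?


Calculate the discount amount:
10% of $155 = $15.50
Subtract from original:
$155 - $15.50 = $139.50

$139.50


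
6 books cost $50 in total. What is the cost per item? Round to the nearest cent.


Total cost: $50
Number of items: 6
Unit price: $50 / 6 = $8.3333... ≈ $8.33

$8.33


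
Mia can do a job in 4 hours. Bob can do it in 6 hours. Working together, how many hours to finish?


Mia's rate: 1/4 of the job per hour
Bob's rate: 1/6 of the job per hour
Combined rate: 1/4 + 1/6 = 5/12 per hour
Time = 1 / (5/12) = 12/5 = 2.4 hours

2.4 hours


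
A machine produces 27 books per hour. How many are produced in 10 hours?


Production rate: 27 books per hour
Time: 10 hours
Total: 27 x 10 = 270 books

270 books


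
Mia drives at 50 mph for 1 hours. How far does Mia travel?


Use the formula: distance = speed x time
Speed = 50 mph, Time = 1 hours
50 x 1 = 50 miles

50 miles


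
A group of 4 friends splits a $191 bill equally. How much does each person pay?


Total bill: $191
Number of people: 4
Each pays: $191 / 4 = $47.75

$47.75


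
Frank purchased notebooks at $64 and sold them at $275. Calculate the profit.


Selling price = $275
Cost price = $64
Profit = selling price - cost price:
Profit = $275 - $64 = $211

$211


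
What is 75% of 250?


Convert percentage to decimal:
75% = 0.75
Multiply:
250 x 0.75 = 187.5

187.5


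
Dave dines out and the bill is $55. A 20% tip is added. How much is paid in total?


Calculate the tip:
20% of $55 = $11
Add tip to meal cost:
$55 + $11 = $66

$66


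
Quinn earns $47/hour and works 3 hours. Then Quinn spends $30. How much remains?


Calculate earnings:
3 x $47 = $141
Subtract spending:
$141 - $30 = $111

$111


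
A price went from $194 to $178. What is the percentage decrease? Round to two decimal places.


Find the absolute change:
|178 - 194| = 16
Divide by original and multiply by 100:
16 / 194 x 100 = 8.2474...% ≈ 8.25%

8.25%


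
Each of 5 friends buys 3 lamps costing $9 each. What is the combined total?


Cost per person:
3 x $9 = $27
Group total:
5 x $27 = $135

$135


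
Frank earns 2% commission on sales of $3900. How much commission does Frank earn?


Convert rate to decimal:
2% = 0.02
Multiply by sales:
$3900 x 0.02 = $78

$78


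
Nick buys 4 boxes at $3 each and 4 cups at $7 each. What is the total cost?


Cost of boxes:
4 x $3 = $12
Cost of cups:
4 x $7 = $28
Add both:
$12 + $28 = $40

$40


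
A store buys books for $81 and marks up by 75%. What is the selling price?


Calculate the markup amount:
75% of $81 = $60.75
Add to cost:
$81 + $60.75 = $141.75

$141.75


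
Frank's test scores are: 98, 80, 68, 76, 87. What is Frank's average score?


Add the scores:
98 + 80 + 68 + 76 + 87 = 409
Divide by the number of tests:
409 / 5 = 81.8

81.8


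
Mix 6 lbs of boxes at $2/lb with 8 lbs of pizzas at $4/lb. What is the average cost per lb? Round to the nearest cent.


Cost of boxes:
6 x $2 = $12
Cost of pizzas:
8 x $4 = $32
Total cost: $12 + $32 = $44
Total weight: 14 lbs
Average: $44 / 14 = $3.1428... ≈ $3.14/lb

$3.14/lb


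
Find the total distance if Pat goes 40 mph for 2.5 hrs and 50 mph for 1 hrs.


Leg 1 distance:
40 x 2.5 = 100 miles
Leg 2 distance:
50 x 1 = 50 miles
Total distance:
100 + 50 = 150 miles

150 miles


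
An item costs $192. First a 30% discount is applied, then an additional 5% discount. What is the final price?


First discount:
30% of $192 = $57.60
Price after first discount:
$192 - $57.60 = $134.40
Second discount:
5% of $134.40 = $6.72
Final price:
$134.40 - $6.72 = $127.68

$127.68


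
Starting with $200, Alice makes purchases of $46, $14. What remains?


Add up expenses:
$46 + $14 = $60
Subtract from budget:
$200 - $60 = $140

$140


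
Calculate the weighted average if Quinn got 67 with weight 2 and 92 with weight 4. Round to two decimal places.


Weighted sum:
2 x 67 + 4 x 92 = 502
Total weight:
2 + 4 = 6
Weighted average:
502 / 6 = 83.6666... ≈ 83.67

83.67


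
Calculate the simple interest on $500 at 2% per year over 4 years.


Use the formula I = P x R x T / 100
P x R x T = 500 x 2 x 4 = 4000
I = 4000 / 100 = $40

$40


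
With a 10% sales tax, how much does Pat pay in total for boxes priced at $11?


Calculate the tax:
10% of $11 = $1.10
Add tax to price:
$11 + $1.10 = $12.10

$12.10


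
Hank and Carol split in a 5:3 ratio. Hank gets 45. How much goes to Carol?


Find the multiplier:
45 / 5 = 9
Apply to Carol's share:
3 x 9 = 27

27


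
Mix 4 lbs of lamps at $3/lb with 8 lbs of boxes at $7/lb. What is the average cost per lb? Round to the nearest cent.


Cost of lamps:
4 x $3 = $12
Cost of boxes:
8 x $7 = $56
Total cost: $12 + $56 = $68
Total weight: 12 lbs
Average: $68 / 12 = $5.6666... ≈ $5.67/lb

$5.67/lb


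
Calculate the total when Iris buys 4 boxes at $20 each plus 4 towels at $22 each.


Cost of boxes:
4 x $20 = $80
Cost of towels:
4 x $22 = $88
Add both:
$80 + $88 = $168

$168


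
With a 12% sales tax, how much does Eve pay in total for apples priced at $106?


Calculate the tax:
12% of $106 = $12.72
Add tax to price:
$106 + $12.72 = $118.72

$118.72


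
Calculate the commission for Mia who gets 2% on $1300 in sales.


Convert rate to decimal:
2% = 0.02
Multiply by sales:
$1300 x 0.02 = $26

$26


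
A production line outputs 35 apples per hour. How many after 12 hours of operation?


Production rate: 35 apples per hour
Time: 12 hours
Total: 35 x 12 = 420 apples

420 apples


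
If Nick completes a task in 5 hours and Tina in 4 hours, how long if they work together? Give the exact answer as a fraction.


Nick's rate: 1/5 of the job per hour
Tina's rate: 1/4 of the job per hour
Combined rate: 1/5 + 1/4 = 9/20 per hour
Time = 1 / (9/20) = 20/9 hours (≈ 2.22 hours)

20/9 hours


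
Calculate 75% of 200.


Convert percentage to decimal:
75% = 0.75
Multiply:
200 x 0.75 = 150

150


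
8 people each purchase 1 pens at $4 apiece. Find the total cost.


Cost per person:
1 x $4 = $4
Group total:
8 x $4 = $32

$32


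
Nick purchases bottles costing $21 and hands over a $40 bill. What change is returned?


Start with the amount paid:
$40
Subtract the price:
$40 - $21 = $19

$19


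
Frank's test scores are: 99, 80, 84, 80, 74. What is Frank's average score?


Add the scores:
99 + 80 + 84 + 80 + 74 = 417
Divide by the number of tests:
417 / 5 = 83.4

83.4


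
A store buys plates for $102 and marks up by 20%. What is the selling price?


Calculate the markup amount:
20% of $102 = $20.40
Add to cost:
$102 + $20.40 = $122.40

$122.40


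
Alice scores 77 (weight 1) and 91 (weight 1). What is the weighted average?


Weighted sum:
1 x 77 + 1 x 91 = 168
Total weight:
1 + 1 = 2
Weighted average:
168 / 2 = 84

84


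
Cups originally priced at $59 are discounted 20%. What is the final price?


Calculate the discount amount:
20% of $59 = $11.80
Subtract from original:
$59 - $11.80 = $47.20

$47.20


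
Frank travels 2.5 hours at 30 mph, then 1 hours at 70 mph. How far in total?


Leg 1 distance:
30 x 2.5 = 75 miles
Leg 2 distance:
70 x 1 = 70 miles
Total distance:
75 + 70 = 145 miles

145 miles


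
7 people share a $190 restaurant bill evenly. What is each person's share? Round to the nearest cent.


Total bill: $190
Number of people: 7
Each pays: $190 / 7 = $27.1428... ≈ $27.14

$27.14


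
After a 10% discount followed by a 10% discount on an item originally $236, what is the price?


First discount:
10% of $236 = $23.60
Price after first discount:
$236 - $23.60 = $212.40
Second discount:
10% of $212.40 = $21.24
Final price:
$212.40 - $21.24 = $191.16

$191.16


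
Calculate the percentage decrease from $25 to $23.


Find the absolute change:
|23 - 25| = 2
Divide by original and multiply by 100:
2 / 25 x 100 = 8%

8%


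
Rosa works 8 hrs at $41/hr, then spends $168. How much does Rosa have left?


Calculate earnings:
8 x $41 = $328
Subtract spending:
$328 - $168 = $160

$160


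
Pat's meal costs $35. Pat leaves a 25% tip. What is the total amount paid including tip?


Calculate the tip:
25% of $35 = $8.75
Add tip to meal cost:
$35 + $8.75 = $43.75

$43.75


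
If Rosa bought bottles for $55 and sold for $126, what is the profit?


Selling price = $126
Cost price = $55
Profit = selling price - cost price:
Profit = $126 - $55 = $71

$71


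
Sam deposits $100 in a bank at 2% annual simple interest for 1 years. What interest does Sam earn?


Use the formula I = P x R x T / 100
P x R x T = 100 x 2 x 1 = 200
I = 200 / 100 = $2

$2


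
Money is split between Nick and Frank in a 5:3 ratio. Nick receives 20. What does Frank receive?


Find the multiplier:
20 / 5 = 4
Apply to Frank's share:
3 x 4 = 12

12


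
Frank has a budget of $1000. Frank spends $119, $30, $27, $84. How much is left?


Add up expenses:
$119 + $30 + $27 + $84 = $260
Subtract from budget:
$1000 - $260 = $740

$740


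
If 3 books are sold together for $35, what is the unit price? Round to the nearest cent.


Total cost: $35
Number of items: 3
Unit price: $35 / 3 = $11.6666... ≈ $11.67

$11.67


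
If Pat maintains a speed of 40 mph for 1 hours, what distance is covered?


Use the formula: distance = speed x time
Speed = 40 mph, Time = 1 hours
40 x 1 = 40 miles

40 miles


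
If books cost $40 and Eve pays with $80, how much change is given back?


Start with the amount paid:
$80
Subtract the price:
$80 - $40 = $40

$40


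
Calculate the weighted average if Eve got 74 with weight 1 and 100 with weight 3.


Weighted sum:
1 x 74 + 3 x 100 = 374
Total weight:
1 + 3 = 4
Weighted average:
374 / 4 = 93.5

93.5


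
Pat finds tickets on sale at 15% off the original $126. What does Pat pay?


Calculate the discount amount:
15% of $126 = $18.90
Subtract from original:
$126 - $18.90 = $107.10

$107.10


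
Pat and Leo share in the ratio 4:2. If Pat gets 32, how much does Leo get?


Find the multiplier:
32 / 4 = 8
Apply to Leo's share:
2 x 8 = 16

16


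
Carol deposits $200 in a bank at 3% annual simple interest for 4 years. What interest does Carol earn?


Use the formula I = P x R x T / 100
P x R x T = 200 x 3 x 4 = 2400
I = 2400 / 100 = $24

$24


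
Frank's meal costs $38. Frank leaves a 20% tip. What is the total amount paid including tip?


Calculate the tip:
20% of $38 = $7.60
Add tip to meal cost:
$38 + $7.60 = $45.60

$45.60


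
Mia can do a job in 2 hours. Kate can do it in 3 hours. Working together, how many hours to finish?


Mia's rate: 1/2 of the job per hour
Kate's rate: 1/3 of the job per hour
Combined rate: 1/2 + 1/3 = 5/6 per hour
Time = 1 / (5/6) = 6/5 = 1.2 hours

1.2 hours


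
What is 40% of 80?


Convert percentage to decimal:
40% = 0.4
Multiply:
80 x 0.4 = 32

32


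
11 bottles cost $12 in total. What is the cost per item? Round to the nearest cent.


Total cost: $12
Number of items: 11
Unit price: $12 / 11 = $1.0909... ≈ $1.09

$1.09


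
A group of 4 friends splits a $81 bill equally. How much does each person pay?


Total bill: $81
Number of people: 4
Each pays: $81 / 4 = $20.25

$20.25


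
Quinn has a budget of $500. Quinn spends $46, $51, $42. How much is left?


Add up expenses:
$46 + $51 + $42 = $139
Subtract from budget:
$500 - $139 = $361

$361


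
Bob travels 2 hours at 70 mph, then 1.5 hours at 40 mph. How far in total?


Leg 1 distance:
70 x 2 = 140 miles
Leg 2 distance:
40 x 1.5 = 60 miles
Total distance:
140 + 60 = 200 miles

200 miles


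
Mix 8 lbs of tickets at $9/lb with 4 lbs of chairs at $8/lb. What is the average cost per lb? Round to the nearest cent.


Cost of tickets:
8 x $9 = $72
Cost of chairs:
4 x $8 = $32
Total cost: $72 + $32 = $104
Total weight: 12 lbs
Average: $104 / 12 = $8.6666... ≈ $8.67/lb

$8.67/lb


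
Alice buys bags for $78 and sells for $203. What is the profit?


Selling price = $203
Cost price = $78
Profit = selling price - cost price:
Profit = $203 - $78 = $125

$125


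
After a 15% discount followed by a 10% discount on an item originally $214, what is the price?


First discount:
15% of $214 = $32.10
Price after first discount:
$214 - $32.10 = $181.90
Second discount:
10% of $181.90 = $18.19
Final price:
$181.90 - $18.19 = $163.71

$163.71


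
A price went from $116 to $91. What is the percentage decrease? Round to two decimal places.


Find the absolute change:
|91 - 116| = 25
Divide by original and multiply by 100:
25 / 116 x 100 = 21.5517...% ≈ 21.55%

21.55%


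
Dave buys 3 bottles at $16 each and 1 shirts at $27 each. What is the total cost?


Cost of bottles:
3 x $16 = $48
Cost of shirts:
1 x $27 = $27
Add both:
$48 + $27 = $75

$75


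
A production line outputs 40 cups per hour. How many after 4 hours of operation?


Production rate: 40 cups per hour
Time: 4 hours
Total: 40 x 4 = 160 cups

160 cups


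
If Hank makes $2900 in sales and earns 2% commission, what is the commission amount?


Convert rate to decimal:
2% = 0.02
Multiply by sales:
$2900 x 0.02 = $58

$58


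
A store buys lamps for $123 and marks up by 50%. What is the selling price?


Calculate the markup amount:
50% of $123 = $61.50
Add to cost:
$123 + $61.50 = $184.50

$184.50


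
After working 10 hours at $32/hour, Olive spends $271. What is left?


Calculate earnings:
10 x $32 = $320
Subtract spending:
$320 - $271 = $49

$49


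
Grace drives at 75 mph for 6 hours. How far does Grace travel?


Use the formula: distance = speed x time
Speed = 75 mph, Time = 6 hours
75 x 6 = 450 miles

450 miles


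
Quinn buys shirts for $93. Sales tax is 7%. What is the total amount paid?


Calculate the tax:
7% of $93 = $6.51
Add tax to price:
$93 + $6.51 = $99.51

$99.51


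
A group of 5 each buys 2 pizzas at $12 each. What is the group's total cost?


Cost per person:
2 x $12 = $24
Group total:
5 x $24 = $120

$120


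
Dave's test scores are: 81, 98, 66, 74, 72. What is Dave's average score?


Add the scores:
81 + 98 + 66 + 74 + 72 = 391
Divide by the number of tests:
391 / 5 = 78.2

78.2


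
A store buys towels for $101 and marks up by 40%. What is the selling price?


Calculate the markup amount:
40% of $101 = $40.40
Add to cost:
$101 + $40.40 = $141.40

$141.40


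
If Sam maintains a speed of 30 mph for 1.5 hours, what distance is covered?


Use the formula: distance = speed x time
Speed = 30 mph, Time = 1.5 hours
30 x 1.5 = 45 miles

45 miles


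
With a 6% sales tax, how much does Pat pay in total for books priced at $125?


Calculate the tax:
6% of $125 = $7.50
Add tax to price:
$125 + $7.50 = $132.50

$132.50


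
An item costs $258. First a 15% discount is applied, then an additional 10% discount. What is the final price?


First discount:
15% of $258 = $38.70
Price after first discount:
$258 - $38.70 = $219.30
Second discount:
10% of $219.30 = $21.93
Final price:
$219.30 - $21.93 = $197.37

$197.37


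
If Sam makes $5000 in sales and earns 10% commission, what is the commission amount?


Convert rate to decimal:
10% = 0.1
Multiply by sales:
$5000 x 0.1 = $500

$500


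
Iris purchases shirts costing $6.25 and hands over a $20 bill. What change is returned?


Start with the amount paid:
$20
Subtract the price:
$20 - $6.25 = $13.75

$13.75


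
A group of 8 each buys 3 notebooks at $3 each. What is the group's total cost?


Cost per person:
3 x $3 = $9
Group total:
8 x $9 = $72

$72


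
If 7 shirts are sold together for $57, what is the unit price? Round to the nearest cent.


Total cost: $57
Number of items: 7
Unit price: $57 / 7 = $8.1428... ≈ $8.14

$8.14


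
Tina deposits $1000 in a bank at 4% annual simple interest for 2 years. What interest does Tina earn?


Use the formula I = P x R x T / 100
P x R x T = 1000 x 4 x 2 = 8000
I = 8000 / 100 = $80

$80


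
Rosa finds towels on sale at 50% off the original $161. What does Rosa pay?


Calculate the discount amount:
50% of $161 = $80.50
Subtract from original:
$161 - $80.50 = $80.50

$80.50


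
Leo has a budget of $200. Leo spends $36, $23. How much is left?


Add up expenses:
$36 + $23 = $59
Subtract from budget:
$200 - $59 = $141

$141


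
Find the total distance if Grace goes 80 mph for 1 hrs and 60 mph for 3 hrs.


Leg 1 distance:
80 x 1 = 80 miles
Leg 2 distance:
60 x 3 = 180 miles
Total distance:
80 + 180 = 260 miles

260 miles


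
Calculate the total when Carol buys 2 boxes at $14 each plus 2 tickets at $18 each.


Cost of boxes:
2 x $14 = $28
Cost of tickets:
2 x $18 = $36
Add both:
$28 + $36 = $64

$64


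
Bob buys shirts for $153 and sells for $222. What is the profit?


Selling price = $222
Cost price = $153
Profit = selling price - cost price:
Profit = $222 - $153 = $69

$69


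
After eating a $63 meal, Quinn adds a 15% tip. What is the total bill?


Calculate the tip:
15% of $63 = $9.45
Add tip to meal cost:
$63 + $9.45 = $72.45

$72.45


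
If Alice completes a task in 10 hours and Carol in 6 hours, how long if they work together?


Alice's rate: 1/10 of the job per hour
Carol's rate: 1/6 of the job per hour
Combined rate: 1/10 + 1/6 = 4/15 per hour
Time = 1 / (4/15) = 15/4 = 3.75 hours

3.75 hours


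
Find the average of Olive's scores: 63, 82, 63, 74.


Add the scores:
63 + 82 + 63 + 74 = 282
Divide by the number of tests:
282 / 4 = 70.5

70.5


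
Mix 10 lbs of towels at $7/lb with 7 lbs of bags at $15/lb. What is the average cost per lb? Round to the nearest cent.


Cost of towels:
10 x $7 = $70
Cost of bags:
7 x $15 = $105
Total cost: $70 + $105 = $175
Total weight: 17 lbs
Average: $175 / 17 = $10.2941... ≈ $10.29/lb

$10.29/lb


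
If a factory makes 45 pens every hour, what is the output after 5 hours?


Production rate: 45 pens per hour
Time: 5 hours
Total: 45 x 5 = 225 pens

225 pens


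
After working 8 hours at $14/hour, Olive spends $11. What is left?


Calculate earnings:
8 x $14 = $112
Subtract spending:
$112 - $11 = $101

$101


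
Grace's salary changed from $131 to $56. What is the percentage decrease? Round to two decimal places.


Find the absolute change:
|56 - 131| = 75
Divide by original and multiply by 100:
75 / 131 x 100 = 57.2519...% ≈ 57.25%

57.25%


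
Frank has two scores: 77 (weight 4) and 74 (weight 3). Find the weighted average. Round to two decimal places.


Weighted sum:
4 x 77 + 3 x 74 = 530
Total weight:
4 + 3 = 7
Weighted average:
530 / 7 = 75.7142... ≈ 75.71

75.71


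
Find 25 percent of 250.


Convert percentage to decimal:
25% = 0.25
Multiply:
250 x 0.25 = 62.5

62.5


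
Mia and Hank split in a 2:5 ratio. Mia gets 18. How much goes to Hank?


Find the multiplier:
18 / 2 = 9
Apply to Hank's share:
5 x 9 = 45

45


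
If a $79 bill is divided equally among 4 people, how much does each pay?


Total bill: $79
Number of people: 4
Each pays: $79 / 4 = $19.75

$19.75


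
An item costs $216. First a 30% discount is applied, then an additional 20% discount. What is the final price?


First discount:
30% of $216 = $64.80
Price after first discount:
$216 - $64.80 = $151.20
Second discount:
20% of $151.20 = $30.24
Final price:
$151.20 - $30.24 = $120.96

$120.96


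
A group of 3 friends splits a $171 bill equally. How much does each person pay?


Total bill: $171
Number of people: 3
Each pays: $171 / 3 = $57

$57


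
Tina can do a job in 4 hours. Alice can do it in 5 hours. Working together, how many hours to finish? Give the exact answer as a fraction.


Tina's rate: 1/4 of the job per hour
Alice's rate: 1/5 of the job per hour
Combined rate: 1/4 + 1/5 = 9/20 per hour
Time = 1 / (9/20) = 20/9 hours (≈ 2.22 hours)

20/9 hours


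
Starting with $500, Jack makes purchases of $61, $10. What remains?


Add up expenses:
$61 + $10 = $71
Subtract from budget:
$500 - $71 = $429

$429


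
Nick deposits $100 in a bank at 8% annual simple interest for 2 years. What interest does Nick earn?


Use the formula I = P x R x T / 100
P x R x T = 100 x 8 x 2 = 1600
I = 1600 / 100 = $16

$16


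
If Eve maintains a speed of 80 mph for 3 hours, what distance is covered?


Use the formula: distance = speed x time
Speed = 80 mph, Time = 3 hours
80 x 3 = 240 miles

240 miles


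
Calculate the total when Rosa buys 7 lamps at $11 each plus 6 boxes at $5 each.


Cost of lamps:
7 x $11 = $77
Cost of boxes:
6 x $5 = $30
Add both:
$77 + $30 = $107

$107


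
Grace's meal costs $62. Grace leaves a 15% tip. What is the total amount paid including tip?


Calculate the tip:
15% of $62 = $9.30
Add tip to meal cost:
$62 + $9.30 = $71.30

$71.30


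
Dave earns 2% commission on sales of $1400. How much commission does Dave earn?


Convert rate to decimal:
2% = 0.02
Multiply by sales:
$1400 x 0.02 = $28

$28


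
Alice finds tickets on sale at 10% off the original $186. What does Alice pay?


Calculate the discount amount:
10% of $186 = $18.60
Subtract from original:
$186 - $18.60 = $167.40

$167.40


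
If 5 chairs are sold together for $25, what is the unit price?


Total cost: $25
Number of items: 5
Unit price: $25 / 5 = $5

$5


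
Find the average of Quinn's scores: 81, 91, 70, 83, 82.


Add the scores:
81 + 91 + 70 + 83 + 82 = 407
Divide by the number of tests:
407 / 5 = 81.4

81.4


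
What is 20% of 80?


Convert percentage to decimal:
20% = 0.2
Multiply:
80 x 0.2 = 16

16


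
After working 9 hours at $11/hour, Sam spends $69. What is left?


Calculate earnings:
9 x $11 = $99
Subtract spending:
$99 - $69 = $30

$30


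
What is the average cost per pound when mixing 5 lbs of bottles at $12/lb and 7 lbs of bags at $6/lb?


Cost of bottles:
5 x $12 = $60
Cost of bags:
7 x $6 = $42
Total cost: $60 + $42 = $102
Total weight: 12 lbs
Average: $102 / 12 = $8.50/lb

$8.50/lb


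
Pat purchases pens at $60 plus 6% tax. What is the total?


Calculate the tax:
6% of $60 = $3.60
Add tax to price:
$60 + $3.60 = $63.60

$63.60


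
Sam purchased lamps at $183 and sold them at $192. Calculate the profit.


Selling price = $192
Cost price = $183
Profit = selling price - cost price:
Profit = $192 - $183 = $9

$9


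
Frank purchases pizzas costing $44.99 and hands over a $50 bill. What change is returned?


Start with the amount paid:
$50
Subtract the price:
$50 - $44.99 = $5.01

$5.01


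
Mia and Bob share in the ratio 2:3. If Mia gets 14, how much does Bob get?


Find the multiplier:
14 / 2 = 7
Apply to Bob's share:
3 x 7 = 21

21


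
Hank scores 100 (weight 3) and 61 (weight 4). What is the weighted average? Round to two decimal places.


Weighted sum:
3 x 100 + 4 x 61 = 544
Total weight:
3 + 4 = 7
Weighted average:
544 / 7 = 77.7142... ≈ 77.71

77.71


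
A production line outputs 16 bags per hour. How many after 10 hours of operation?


Production rate: 16 bags per hour
Time: 10 hours
Total: 16 x 10 = 160 bags

160 bags


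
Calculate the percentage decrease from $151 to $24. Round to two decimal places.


Find the absolute change:
|24 - 151| = 127
Divide by original and multiply by 100:
127 / 151 x 100 = 84.1059...% ≈ 84.11%

84.11%


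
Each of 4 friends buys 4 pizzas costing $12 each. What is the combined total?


Cost per person:
4 x $12 = $48
Group total:
4 x $48 = $192

$192


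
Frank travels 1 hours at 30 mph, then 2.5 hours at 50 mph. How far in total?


Leg 1 distance:
30 x 1 = 30 miles
Leg 2 distance:
50 x 2.5 = 125 miles
Total distance:
30 + 125 = 155 miles

155 miles


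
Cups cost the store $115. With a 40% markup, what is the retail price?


Calculate the markup amount:
40% of $115 = $46
Add to cost:
$115 + $46 = $161

$161


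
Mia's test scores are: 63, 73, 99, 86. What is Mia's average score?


Add the scores:
63 + 73 + 99 + 86 = 321
Divide by the number of tests:
321 / 4 = 80.25

80.25


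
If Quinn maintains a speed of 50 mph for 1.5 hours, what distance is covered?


Use the formula: distance = speed x time
Speed = 50 mph, Time = 1.5 hours
50 x 1.5 = 75 miles

75 miles


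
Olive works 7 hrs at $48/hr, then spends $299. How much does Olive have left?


Calculate earnings:
7 x $48 = $336
Subtract spending:
$336 - $299 = $37

$37


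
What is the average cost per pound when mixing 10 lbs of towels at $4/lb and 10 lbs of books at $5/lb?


Cost of towels:
10 x $4 = $40
Cost of books:
10 x $5 = $50
Total cost: $40 + $50 = $90
Total weight: 20 lbs
Average: $90 / 20 = $4.50/lb

$4.50/lb


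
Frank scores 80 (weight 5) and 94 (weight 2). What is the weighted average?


Weighted sum:
5 x 80 + 2 x 94 = 588
Total weight:
5 + 2 = 7
Weighted average:
588 / 7 = 84

84


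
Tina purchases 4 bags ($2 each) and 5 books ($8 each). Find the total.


Cost of bags:
4 x $2 = $8
Cost of books:
5 x $8 = $40
Add both:
$8 + $40 = $48

$48


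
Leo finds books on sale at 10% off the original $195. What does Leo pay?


Calculate the discount amount:
10% of $195 = $19.50
Subtract from original:
$195 - $19.50 = $175.50

$175.50


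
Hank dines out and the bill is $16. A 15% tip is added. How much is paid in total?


Calculate the tip:
15% of $16 = $2.40
Add tip to meal cost:
$16 + $2.40 = $18.40

$18.40


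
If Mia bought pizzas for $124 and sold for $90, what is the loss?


Selling price = $90
Cost price = $124
Loss = cost price - selling price:
Loss = $124 - $90 = $34

$34


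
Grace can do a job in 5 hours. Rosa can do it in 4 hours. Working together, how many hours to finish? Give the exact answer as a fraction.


Grace's rate: 1/5 of the job per hour
Rosa's rate: 1/4 of the job per hour
Combined rate: 1/5 + 1/4 = 9/20 per hour
Time = 1 / (9/20) = 20/9 hours (≈ 2.22 hours)

20/9 hours


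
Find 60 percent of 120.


Convert percentage to decimal:
60% = 0.6
Multiply:
120 x 0.6 = 72

72


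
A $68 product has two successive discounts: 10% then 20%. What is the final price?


First discount:
10% of $68 = $6.80
Price after first discount:
$68 - $6.80 = $61.20
Second discount:
20% of $61.20 = $12.24
Final price:
$61.20 - $12.24 = $48.96

$48.96
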